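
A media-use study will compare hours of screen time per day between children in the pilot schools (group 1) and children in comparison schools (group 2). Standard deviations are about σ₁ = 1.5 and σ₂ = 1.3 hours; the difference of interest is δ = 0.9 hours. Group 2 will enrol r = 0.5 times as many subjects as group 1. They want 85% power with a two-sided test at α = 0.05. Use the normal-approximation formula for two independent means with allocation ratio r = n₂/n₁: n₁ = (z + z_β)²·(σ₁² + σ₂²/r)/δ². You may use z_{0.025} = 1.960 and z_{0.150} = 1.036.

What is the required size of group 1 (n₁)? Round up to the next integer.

n₁ = 63

n₁ = (z_{α/2} + z_β)² · (σ₁² + σ₂²/r) / δ²
   = (1.960 + 1.036)² · (1.5² + 1.3²/0.5) / 0.9²
   = 8.9760 · (2.25 + 3.38) / 0.81
   = 8.9760 · 5.63 / 0.81
   = 62.39
Round up → n₁ = 63; n₂ = r·n₁ = 0.5 × 63 = 32.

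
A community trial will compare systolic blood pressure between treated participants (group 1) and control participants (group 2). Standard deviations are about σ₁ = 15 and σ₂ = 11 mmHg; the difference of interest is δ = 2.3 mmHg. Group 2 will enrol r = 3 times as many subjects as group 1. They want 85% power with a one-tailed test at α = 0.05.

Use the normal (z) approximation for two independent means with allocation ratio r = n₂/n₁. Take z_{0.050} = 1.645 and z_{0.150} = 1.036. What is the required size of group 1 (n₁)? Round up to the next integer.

n₁ = (z_α + z_β)² · (σ₁² + σ₂²/r) / δ²
   = (1.645 + 1.036)² · (15² + 11²/3) / 2.3²
   = 7.1878 · (225 + 40.3333) / 5.29
   = 7.1878 · 265.3333 / 5.29
   = 360.52
Round up → n₁ = 361; n₂ = r·n₁ = 3 × 361 = 1083.

n₁ = 361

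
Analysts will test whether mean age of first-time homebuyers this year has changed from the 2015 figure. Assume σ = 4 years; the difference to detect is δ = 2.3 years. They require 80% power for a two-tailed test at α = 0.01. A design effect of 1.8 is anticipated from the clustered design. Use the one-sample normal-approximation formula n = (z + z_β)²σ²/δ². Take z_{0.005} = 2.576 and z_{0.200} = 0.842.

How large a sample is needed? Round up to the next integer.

n = 64

n = (z_{α/2} + z_β)² · σ² / δ²
  = (2.576 + 0.842)² · 4² / 2.3²
  = 11.6827 · 16 / 5.29
  = 35.34
Design effect: 1.8 × 35.34 = 63.60.
Round up → n = 64.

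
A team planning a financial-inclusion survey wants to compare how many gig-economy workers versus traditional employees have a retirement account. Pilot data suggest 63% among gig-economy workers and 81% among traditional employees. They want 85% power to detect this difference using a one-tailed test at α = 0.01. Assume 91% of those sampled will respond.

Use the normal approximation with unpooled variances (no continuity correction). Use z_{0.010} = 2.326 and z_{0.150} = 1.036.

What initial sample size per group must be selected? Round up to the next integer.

n = (z_α + z_β)² · [p₁(1−p₁) + p₂(1−p₂)] / (p₁ − p₂)²
  = (2.326 + 1.036)² · (0.63·0.37 + 0.81·0.19) / (-0.18)²
  = (3.362)² · (0.2331 + 0.1539) / 0.0324
  = 11.3030 · 0.3870 / 0.0324
  = 135.01
Adjust for 91% response: 135.01 / 0.91 = 148.36.
Round up → n = 149 per group.

n = 149 per group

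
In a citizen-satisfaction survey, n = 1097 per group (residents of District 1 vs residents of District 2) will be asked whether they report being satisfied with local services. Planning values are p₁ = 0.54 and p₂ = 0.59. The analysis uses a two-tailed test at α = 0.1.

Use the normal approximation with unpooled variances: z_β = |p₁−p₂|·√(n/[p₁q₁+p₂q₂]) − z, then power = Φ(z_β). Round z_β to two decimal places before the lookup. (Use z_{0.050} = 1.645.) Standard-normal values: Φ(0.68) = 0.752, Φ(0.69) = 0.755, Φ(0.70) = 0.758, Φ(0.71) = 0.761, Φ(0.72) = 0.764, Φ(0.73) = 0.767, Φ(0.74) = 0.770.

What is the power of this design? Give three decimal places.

Power ≈ 0.764

z_β = |p₁−p₂|·√(n/[p₁q₁+p₂q₂]) − z_{α/2}
    = 0.05 · √(1097/0.4903) − 1.645
    = 0.05 · 47.3012 − 1.645
    = 2.3651 − 1.645 = 0.7201 → 0.72
Power = Φ(0.72) = 0.764.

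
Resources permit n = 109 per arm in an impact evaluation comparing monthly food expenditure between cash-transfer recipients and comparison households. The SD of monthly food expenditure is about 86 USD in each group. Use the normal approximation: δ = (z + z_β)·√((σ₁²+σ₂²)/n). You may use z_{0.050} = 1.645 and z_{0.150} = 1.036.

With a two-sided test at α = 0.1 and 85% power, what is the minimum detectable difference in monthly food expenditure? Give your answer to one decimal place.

Minimum detectable difference ≈ 31.2 USD

δ = (z_{α/2} + z_β) · √((σ₁²+σ₂²)/n)
  = (1.645 + 1.036) · √(14792/109)
  = 2.681 · √135.7064
  = 2.681 · 11.6493
  = 31.2318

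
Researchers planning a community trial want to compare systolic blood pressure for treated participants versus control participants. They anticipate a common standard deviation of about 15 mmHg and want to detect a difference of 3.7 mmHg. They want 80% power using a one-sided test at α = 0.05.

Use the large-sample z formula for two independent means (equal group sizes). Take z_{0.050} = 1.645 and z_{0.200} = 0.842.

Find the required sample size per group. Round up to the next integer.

n = (z_α + z_β)² · (σ₁² + σ₂²) / δ²
  = (1.645 + 0.842)² · (2·15² = 450) / 3.7²
  = 6.1852 · 450 / 13.69
  = 203.31
Round up → n = 204 per group.

n = 204 per group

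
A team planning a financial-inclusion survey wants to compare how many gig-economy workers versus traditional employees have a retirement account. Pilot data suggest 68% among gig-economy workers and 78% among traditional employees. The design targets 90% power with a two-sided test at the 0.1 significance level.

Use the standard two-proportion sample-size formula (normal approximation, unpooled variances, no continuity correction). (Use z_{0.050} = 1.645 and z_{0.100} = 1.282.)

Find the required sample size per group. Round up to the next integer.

n = 334 per group

n = (z_{α/2} + z_β)² · [p₁(1−p₁) + p₂(1−p₂)] / (p₁ − p₂)²
  = (1.645 + 1.282)² · (0.68·0.32 + 0.78·0.22) / (-0.10)²
  = (2.927)² · (0.2176 + 0.1716) / 0.0100
  = 8.5673 · 0.3892 / 0.0100
  = 333.44
Round up → n = 334 per group.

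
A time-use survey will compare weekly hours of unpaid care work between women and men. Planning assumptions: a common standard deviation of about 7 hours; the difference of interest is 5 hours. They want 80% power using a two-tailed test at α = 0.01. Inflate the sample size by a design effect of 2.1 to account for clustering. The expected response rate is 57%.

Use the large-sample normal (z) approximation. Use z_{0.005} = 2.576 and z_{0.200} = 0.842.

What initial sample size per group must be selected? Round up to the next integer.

n = 169 per group

n = (z_{α/2} + z_β)² · (σ₁² + σ₂²) / δ²
  = (2.576 + 0.842)² · (2·7² = 98) / 5²
  = 11.6827 · 98 / 25
  = 45.80
Design effect: 2.1 × 45.80 = 96.17.
Adjust for 57% response: 96.17 / 0.57 = 168.72.
Round up → n = 169 per group.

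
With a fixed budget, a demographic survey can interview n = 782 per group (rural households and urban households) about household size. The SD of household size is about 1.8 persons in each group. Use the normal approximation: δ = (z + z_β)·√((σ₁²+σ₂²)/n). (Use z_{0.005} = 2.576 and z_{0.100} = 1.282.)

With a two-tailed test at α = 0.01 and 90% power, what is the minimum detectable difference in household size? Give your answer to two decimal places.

Minimum detectable difference ≈ 0.35 persons

δ = (z_{α/2} + z_β) · √((σ₁²+σ₂²)/n)
  = (2.576 + 1.282) · √(6.48/782)
  = 3.858 · √0.00829
  = 3.858 · 0.0910
  = 0.3512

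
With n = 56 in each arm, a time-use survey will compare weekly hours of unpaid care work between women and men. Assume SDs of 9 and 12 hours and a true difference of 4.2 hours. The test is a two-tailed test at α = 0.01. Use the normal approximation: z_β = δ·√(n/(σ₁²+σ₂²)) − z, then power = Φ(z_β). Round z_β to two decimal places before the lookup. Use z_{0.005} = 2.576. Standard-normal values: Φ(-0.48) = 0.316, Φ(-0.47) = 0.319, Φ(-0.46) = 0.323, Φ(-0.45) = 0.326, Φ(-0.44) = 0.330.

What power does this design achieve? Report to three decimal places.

z_β = δ·√(n/(σ₁²+σ₂²)) − z_{α/2}
    = 4.2 · √(56/225) − 2.576
    = 4.2 · 0.49889 − 2.576
    = 2.0953 − 2.576 = -0.4807 → -0.48
Power = Φ(-0.48) = 0.316.

Power ≈ 0.316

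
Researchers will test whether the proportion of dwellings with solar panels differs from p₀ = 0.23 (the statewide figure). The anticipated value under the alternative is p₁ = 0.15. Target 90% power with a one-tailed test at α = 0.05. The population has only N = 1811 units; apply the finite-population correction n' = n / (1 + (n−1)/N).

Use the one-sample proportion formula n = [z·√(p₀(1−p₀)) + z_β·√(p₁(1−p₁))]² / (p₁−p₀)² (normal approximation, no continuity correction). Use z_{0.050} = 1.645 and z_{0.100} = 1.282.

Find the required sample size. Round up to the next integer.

n = [z_α·√(p₀q₀) + z_β·√(p₁q₁)]² / (p₁ − p₀)²
  = [1.645·√(0.23·0.77) + 1.282·√(0.15·0.85)]² / (-0.08)²
  = [1.645·0.4208 + 1.282·0.3571]² / 0.0064
  = [1.1500]² / 0.0064
  = 206.65
Finite-population correction (N = 1811): 206.65 / (1 + (206.65 − 1)/1811) = 185.58.
Round up → n = 186.

n = 186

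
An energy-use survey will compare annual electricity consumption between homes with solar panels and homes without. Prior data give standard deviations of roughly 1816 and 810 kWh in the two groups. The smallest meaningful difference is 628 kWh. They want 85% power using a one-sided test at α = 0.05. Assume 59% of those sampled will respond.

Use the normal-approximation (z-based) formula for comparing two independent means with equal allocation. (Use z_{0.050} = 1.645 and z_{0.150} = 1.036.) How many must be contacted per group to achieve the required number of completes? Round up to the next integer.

n = 123 per group

n = (z_α + z_β)² · (σ₁² + σ₂²) / δ²
  = (1.645 + 1.036)² · (1816² + 810² = 3953956) / 628²
  = 7.1878 · 3953956 / 394384
  = 72.06
Adjust for 59% response: 72.06 / 0.59 = 122.14.
Round up → n = 123 per group.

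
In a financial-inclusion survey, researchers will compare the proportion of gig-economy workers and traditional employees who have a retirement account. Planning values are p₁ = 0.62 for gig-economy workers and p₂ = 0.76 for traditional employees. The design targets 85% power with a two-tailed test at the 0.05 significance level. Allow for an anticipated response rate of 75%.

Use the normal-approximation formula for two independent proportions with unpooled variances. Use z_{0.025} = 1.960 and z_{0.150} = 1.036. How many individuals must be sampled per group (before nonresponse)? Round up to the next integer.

n = 256 per group

n = (z_{α/2} + z_β)² · [p₁(1−p₁) + p₂(1−p₂)] / (p₁ − p₂)²
  = (1.960 + 1.036)² · (0.62·0.38 + 0.76·0.24) / (-0.14)²
  = (2.996)² · (0.2356 + 0.1824) / 0.0196
  = 8.9760 · 0.4180 / 0.0196
  = 191.43
Adjust for 75% response: 191.43 / 0.75 = 255.24.
Round up → n = 256 per group.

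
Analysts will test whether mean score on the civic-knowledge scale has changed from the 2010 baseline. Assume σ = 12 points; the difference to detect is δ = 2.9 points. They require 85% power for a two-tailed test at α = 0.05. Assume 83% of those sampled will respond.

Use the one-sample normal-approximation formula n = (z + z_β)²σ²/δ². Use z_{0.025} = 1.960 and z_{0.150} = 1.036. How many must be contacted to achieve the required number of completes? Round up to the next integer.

n = (z_{α/2} + z_β)² · σ² / δ²
  = (1.960 + 1.036)² · 12² / 2.9²
  = 8.9760 · 144 / 8.41
  = 153.69
Adjust for 83% response: 153.69 / 0.83 = 185.17.
Round up → n = 186.

n = 186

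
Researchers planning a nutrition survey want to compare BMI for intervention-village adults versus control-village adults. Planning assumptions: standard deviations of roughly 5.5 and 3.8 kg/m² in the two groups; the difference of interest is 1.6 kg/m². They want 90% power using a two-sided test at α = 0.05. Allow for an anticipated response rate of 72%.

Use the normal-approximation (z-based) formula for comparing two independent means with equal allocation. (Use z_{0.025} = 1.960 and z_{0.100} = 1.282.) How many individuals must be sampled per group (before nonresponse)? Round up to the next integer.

n = (z_{α/2} + z_β)² · (σ₁² + σ₂²) / δ²
  = (1.960 + 1.282)² · (5.5² + 3.8² = 44.69) / 1.6²
  = 10.5106 · 44.69 / 2.56
  = 183.48
Adjust for 72% response: 183.48 / 0.72 = 254.84.
Round up → n = 255 per group.

n = 255 per group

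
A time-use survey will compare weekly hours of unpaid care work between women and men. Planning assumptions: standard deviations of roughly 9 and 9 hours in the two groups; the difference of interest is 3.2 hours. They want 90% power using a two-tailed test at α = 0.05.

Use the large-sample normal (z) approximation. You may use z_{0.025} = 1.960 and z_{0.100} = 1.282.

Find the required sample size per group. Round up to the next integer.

n = (z_{α/2} + z_β)² · (σ₁² + σ₂²) / δ²
  = (1.960 + 1.282)² · (9² + 9² = 162) / 3.2²
  = 10.5106 · 162 / 10.24
  = 166.28
Round up → n = 167 per group.

n = 167 per group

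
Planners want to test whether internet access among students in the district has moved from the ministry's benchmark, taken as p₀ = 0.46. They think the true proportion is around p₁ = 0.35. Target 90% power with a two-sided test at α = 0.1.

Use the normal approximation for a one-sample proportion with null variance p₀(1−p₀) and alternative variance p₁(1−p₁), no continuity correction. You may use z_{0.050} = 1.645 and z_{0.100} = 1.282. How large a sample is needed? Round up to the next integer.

n = [z_{α/2}·√(p₀q₀) + z_β·√(p₁q₁)]² / (p₁ − p₀)²
  = [1.645·√(0.46·0.54) + 1.282·√(0.35·0.65)]² / (-0.11)²
  = [1.645·0.4984 + 1.282·0.4770]² / 0.0121
  = [1.4313]² / 0.0121
  = 169.32
Round up → n = 170.

n = 170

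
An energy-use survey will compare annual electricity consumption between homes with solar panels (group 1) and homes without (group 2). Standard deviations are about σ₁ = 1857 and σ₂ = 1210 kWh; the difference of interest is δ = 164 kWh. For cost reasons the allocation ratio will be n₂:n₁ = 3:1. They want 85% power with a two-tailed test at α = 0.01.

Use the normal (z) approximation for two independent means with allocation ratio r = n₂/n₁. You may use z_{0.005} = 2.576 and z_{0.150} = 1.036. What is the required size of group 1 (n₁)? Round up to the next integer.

n₁ = 1910

n₁ = (z_{α/2} + z_β)² · (σ₁² + σ₂²/r) / δ²
   = (2.576 + 1.036)² · (1857² + 1210²/3) / 164²
   = 13.0465 · (3448449 + 488033.3) / 26896
   = 13.0465 · 3936482.3 / 26896
   = 1909.48
Round up → n₁ = 1910; n₂ = r·n₁ = 3 × 1910 = 5730.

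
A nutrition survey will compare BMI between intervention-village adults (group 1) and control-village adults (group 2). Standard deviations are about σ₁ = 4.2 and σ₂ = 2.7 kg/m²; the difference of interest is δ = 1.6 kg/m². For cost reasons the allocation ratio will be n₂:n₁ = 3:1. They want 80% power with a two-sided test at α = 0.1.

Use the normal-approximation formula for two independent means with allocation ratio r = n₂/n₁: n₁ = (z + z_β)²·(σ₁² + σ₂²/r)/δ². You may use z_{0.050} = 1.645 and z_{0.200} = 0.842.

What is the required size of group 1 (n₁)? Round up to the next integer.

n₁ = (z_{α/2} + z_β)² · (σ₁² + σ₂²/r) / δ²
   = (1.645 + 0.842)² · (4.2² + 2.7²/3) / 1.6²
   = 6.1852 · (17.64 + 2.43) / 2.56
   = 6.1852 · 20.07 / 2.56
   = 48.49
Round up → n₁ = 49; n₂ = r·n₁ = 3 × 49 = 147.

n₁ = 49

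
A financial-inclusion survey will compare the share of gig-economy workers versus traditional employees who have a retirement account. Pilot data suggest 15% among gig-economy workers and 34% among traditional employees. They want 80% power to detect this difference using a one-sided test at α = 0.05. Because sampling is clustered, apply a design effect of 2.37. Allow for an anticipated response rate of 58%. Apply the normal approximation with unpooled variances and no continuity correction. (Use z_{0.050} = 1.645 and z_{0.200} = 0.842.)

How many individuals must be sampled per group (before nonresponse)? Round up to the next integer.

n = 247 per group

n = (z_α + z_β)² · [p₁(1−p₁) + p₂(1−p₂)] / (p₁ − p₂)²
  = (1.645 + 0.842)² · (0.15·0.85 + 0.34·0.66) / (-0.19)²
  = (2.487)² · (0.1275 + 0.2244) / 0.0361
  = 6.1852 · 0.3519 / 0.0361
  = 60.29
Design effect: 2.37 × 60.29 = 142.89.
Adjust for 58% response: 142.89 / 0.58 = 246.37.
Round up → n = 247 per group.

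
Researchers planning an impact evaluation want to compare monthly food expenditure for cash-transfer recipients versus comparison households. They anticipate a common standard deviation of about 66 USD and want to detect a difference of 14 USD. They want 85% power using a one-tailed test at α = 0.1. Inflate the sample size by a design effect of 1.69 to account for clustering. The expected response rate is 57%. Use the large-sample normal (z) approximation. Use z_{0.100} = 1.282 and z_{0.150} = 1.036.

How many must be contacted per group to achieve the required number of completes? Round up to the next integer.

n = (z_α + z_β)² · (σ₁² + σ₂²) / δ²
  = (1.282 + 1.036)² · (2·66² = 8712) / 14²
  = 5.3731 · 8712 / 196
  = 238.83
Design effect: 1.69 × 238.83 = 403.62.
Adjust for 57% response: 403.62 / 0.57 = 708.11.
Round up → n = 709 per group.

n = 709 per group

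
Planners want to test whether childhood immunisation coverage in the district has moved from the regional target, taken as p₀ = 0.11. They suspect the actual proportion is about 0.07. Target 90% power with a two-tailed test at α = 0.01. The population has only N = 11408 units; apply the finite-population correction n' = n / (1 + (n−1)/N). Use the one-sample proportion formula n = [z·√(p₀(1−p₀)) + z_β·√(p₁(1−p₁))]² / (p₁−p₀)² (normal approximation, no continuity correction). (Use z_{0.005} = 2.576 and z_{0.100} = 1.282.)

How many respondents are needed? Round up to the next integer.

n = 750

n = [z_{α/2}·√(p₀q₀) + z_β·√(p₁q₁)]² / (p₁ − p₀)²
  = [2.576·√(0.11·0.89) + 1.282·√(0.07·0.93)]² / (-0.04)²
  = [2.576·0.3129 + 1.282·0.2551]² / 0.0016
  = [1.1331]² / 0.0016
  = 802.45
Finite-population correction (N = 11408): 802.45 / (1 + (802.45 − 1)/11408) = 749.78.
Round up → n = 750.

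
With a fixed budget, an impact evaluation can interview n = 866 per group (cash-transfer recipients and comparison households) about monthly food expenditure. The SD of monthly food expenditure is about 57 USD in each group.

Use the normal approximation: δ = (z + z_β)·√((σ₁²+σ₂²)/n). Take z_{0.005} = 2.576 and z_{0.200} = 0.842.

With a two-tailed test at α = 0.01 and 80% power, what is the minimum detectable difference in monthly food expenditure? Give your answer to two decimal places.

Minimum detectable difference ≈ 9.36 USD

δ = (z_{α/2} + z_β) · √((σ₁²+σ₂²)/n)
  = (2.576 + 0.842) · √(6498/866)
  = 3.418 · √7.5035
  = 3.418 · 2.7392
  = 9.3627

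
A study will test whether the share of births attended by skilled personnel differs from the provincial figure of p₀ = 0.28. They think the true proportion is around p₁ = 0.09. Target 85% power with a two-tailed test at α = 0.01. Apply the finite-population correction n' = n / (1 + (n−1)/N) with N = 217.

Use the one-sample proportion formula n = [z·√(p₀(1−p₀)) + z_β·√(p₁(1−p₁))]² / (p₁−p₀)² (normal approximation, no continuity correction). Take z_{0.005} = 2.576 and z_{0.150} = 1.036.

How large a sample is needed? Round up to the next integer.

n = [z_{α/2}·√(p₀q₀) + z_β·√(p₁q₁)]² / (p₁ − p₀)²
  = [2.576·√(0.28·0.72) + 1.036·√(0.09·0.91)]² / (-0.19)²
  = [2.576·0.4490 + 1.036·0.2862]² / 0.0361
  = [1.4531]² / 0.0361
  = 58.49
Finite-population correction (N = 217): 58.49 / (1 + (58.49 − 1)/217) = 46.24.
Round up → n = 47.

n = 47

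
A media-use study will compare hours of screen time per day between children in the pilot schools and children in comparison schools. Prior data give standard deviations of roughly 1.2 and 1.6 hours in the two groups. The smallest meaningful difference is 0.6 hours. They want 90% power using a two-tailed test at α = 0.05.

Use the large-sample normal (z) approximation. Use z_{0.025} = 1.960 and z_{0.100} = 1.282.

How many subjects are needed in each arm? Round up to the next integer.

n = 117 per group

n = (z_{α/2} + z_β)² · (σ₁² + σ₂²) / δ²
  = (1.960 + 1.282)² · (1.2² + 1.6² = 4) / 0.6²
  = 10.5106 · 4 / 0.36
  = 116.78
Round up → n = 117 per group.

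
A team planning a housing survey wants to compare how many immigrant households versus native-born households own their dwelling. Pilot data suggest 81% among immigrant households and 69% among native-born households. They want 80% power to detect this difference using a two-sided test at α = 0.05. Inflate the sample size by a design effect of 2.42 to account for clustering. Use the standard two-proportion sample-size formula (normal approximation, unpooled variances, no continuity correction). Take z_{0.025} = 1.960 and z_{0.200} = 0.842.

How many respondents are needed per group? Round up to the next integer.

n = 486 per group

n = (z_{α/2} + z_β)² · [p₁(1−p₁) + p₂(1−p₂)] / (p₁ − p₂)²
  = (1.960 + 0.842)² · (0.81·0.19 + 0.69·0.31) / (0.12)²
  = (2.802)² · (0.1539 + 0.2139) / 0.0144
  = 7.8512 · 0.3678 / 0.0144
  = 200.53
Design effect: 2.42 × 200.53 = 485.29.
Round up → n = 486 per group.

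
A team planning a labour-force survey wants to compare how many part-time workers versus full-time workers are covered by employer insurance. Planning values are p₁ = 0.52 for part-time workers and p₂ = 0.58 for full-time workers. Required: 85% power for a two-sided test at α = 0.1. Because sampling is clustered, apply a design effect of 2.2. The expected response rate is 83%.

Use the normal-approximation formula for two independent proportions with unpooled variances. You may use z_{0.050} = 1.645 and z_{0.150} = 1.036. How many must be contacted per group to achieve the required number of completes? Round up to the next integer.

n = (z_{α/2} + z_β)² · [p₁(1−p₁) + p₂(1−p₂)] / (p₁ − p₂)²
  = (1.645 + 1.036)² · (0.52·0.48 + 0.58·0.42) / (-0.06)²
  = (2.681)² · (0.2496 + 0.2436) / 0.0036
  = 7.1878 · 0.4932 / 0.0036
  = 984.72
Design effect: 2.2 × 984.72 = 2166.39.
Adjust for 83% response: 2166.39 / 0.83 = 2610.11.
Round up → n = 2611 per group.

n = 2611 per group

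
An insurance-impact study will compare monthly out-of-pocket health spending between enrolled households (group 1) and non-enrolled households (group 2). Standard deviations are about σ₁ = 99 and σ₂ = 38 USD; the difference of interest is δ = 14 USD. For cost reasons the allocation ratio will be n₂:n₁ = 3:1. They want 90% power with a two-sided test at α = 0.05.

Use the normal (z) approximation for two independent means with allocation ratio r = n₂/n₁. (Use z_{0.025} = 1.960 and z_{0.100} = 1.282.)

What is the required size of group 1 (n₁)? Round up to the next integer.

n₁ = 552

n₁ = (z_{α/2} + z_β)² · (σ₁² + σ₂²/r) / δ²
   = (1.960 + 1.282)² · (99² + 38²/3) / 14²
   = 10.5106 · (9801 + 481.3333) / 196
   = 10.5106 · 10282.3 / 196
   = 551.39
Round up → n₁ = 552; n₂ = r·n₁ = 3 × 552 = 1656.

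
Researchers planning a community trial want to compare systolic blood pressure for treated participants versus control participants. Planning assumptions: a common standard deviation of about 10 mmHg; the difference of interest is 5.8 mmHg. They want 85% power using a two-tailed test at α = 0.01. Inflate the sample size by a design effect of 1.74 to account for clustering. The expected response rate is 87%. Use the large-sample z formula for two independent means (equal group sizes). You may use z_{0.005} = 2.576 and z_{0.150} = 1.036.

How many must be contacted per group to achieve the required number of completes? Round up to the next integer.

n = 156 per group

n = (z_{α/2} + z_β)² · (σ₁² + σ₂²) / δ²
  = (2.576 + 1.036)² · (2·10² = 200) / 5.8²
  = 13.0465 · 200 / 33.64
  = 77.57
Design effect: 1.74 × 77.57 = 134.96.
Adjust for 87% response: 134.96 / 0.87 = 155.13.
Round up → n = 156 per group.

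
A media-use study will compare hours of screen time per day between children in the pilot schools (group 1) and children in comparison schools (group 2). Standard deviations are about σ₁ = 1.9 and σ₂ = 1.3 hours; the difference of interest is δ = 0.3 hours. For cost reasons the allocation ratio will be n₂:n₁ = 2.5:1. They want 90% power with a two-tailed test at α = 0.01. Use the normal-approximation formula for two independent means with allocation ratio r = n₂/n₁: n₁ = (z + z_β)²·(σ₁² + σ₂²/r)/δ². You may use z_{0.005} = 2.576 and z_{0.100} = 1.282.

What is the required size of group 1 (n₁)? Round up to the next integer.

n₁ = (z_{α/2} + z_β)² · (σ₁² + σ₂²/r) / δ²
   = (2.576 + 1.282)² · (1.9² + 1.3²/2.5) / 0.3²
   = 14.8842 · (3.61 + 0.676) / 0.09
   = 14.8842 · 4.286 / 0.09
   = 708.82
Round up → n₁ = 709; n₂ = r·n₁ = 2.5 × 709 = 1773.

n₁ = 709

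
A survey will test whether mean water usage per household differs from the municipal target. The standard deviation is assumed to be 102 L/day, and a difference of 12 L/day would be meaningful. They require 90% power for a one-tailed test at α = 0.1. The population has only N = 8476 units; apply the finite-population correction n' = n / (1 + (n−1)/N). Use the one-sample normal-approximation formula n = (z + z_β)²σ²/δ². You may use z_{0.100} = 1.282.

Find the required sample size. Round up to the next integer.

n = 450

n = (z_α + z_β)² · σ² / δ²
  = (1.282 + 1.282)² · 102² / 12²
  = 6.5741 · 10404 / 144
  = 474.98
Finite-population correction (N = 8476): 474.98 / (1 + (474.98 − 1)/8476) = 449.82.
Round up → n = 450.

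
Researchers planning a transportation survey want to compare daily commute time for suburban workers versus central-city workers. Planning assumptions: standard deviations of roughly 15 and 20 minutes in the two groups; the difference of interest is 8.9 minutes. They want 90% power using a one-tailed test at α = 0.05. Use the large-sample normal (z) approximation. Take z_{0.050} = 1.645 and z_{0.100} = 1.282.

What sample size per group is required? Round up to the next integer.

n = (z_α + z_β)² · (σ₁² + σ₂²) / δ²
  = (1.645 + 1.282)² · (15² + 20² = 625) / 8.9²
  = 8.5673 · 625 / 79.21
  = 67.60
Round up → n = 68 per group.

n = 68 per group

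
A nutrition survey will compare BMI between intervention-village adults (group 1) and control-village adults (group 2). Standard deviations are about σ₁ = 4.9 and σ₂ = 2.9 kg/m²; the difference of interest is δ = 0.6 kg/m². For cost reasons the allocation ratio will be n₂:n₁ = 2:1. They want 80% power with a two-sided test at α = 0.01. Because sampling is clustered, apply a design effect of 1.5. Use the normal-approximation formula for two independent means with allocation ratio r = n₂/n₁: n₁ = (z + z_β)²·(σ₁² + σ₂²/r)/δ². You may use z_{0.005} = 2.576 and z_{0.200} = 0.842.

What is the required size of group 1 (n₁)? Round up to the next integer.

n₁ = (z_{α/2} + z_β)² · (σ₁² + σ₂²/r) / δ²
   = (2.576 + 0.842)² · (4.9² + 2.9²/2) / 0.6²
   = 11.6827 · (24.01 + 4.205) / 0.36
   = 11.6827 · 28.215 / 0.36
   = 915.63
Design effect: 1.5 × 915.63 = 1373.45.
Round up → n₁ = 1374; n₂ = r·n₁ = 2 × 1374 = 2748.

n₁ = 1374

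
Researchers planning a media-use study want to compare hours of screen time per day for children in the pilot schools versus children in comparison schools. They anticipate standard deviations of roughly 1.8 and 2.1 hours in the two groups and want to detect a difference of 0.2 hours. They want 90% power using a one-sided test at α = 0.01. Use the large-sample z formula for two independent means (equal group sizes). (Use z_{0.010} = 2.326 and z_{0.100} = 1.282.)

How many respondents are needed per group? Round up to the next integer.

n = (z_α + z_β)² · (σ₁² + σ₂²) / δ²
  = (2.326 + 1.282)² · (1.8² + 2.1² = 7.65) / 0.2²
  = 13.0177 · 7.65 / 0.04
  = 2489.63
Round up → n = 2490 per group.

n = 2490 per group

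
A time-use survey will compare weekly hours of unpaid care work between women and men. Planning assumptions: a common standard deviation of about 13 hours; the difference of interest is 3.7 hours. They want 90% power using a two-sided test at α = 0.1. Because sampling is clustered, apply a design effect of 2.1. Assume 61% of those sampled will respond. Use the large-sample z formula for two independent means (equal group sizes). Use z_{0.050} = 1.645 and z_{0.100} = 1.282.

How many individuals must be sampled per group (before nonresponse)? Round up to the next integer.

n = 729 per group

n = (z_{α/2} + z_β)² · (σ₁² + σ₂²) / δ²
  = (1.645 + 1.282)² · (2·13² = 338) / 3.7²
  = 8.5673 · 338 / 13.69
  = 211.52
Design effect: 2.1 × 211.52 = 444.20.
Adjust for 61% response: 444.20 / 0.61 = 728.20.
Round up → n = 729 per group.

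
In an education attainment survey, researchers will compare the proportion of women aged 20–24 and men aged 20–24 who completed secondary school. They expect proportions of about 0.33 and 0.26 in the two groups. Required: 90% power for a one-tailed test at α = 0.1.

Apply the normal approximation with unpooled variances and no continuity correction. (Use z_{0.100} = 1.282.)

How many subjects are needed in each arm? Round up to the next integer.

n = (z_α + z_β)² · [p₁(1−p₁) + p₂(1−p₂)] / (p₁ − p₂)²
  = (1.282 + 1.282)² · (0.33·0.67 + 0.26·0.74) / (0.07)²
  = (2.564)² · (0.2211 + 0.1924) / 0.0049
  = 6.5741 · 0.4135 / 0.0049
  = 554.77
Round up → n = 555 per group.

n = 555 per group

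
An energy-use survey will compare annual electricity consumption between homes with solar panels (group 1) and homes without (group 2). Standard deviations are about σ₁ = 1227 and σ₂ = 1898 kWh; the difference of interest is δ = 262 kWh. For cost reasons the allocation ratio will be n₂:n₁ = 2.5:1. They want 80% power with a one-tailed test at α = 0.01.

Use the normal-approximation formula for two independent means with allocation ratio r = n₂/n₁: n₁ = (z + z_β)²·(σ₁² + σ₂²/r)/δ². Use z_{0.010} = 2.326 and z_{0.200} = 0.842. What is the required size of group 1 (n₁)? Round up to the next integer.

n₁ = (z_α + z_β)² · (σ₁² + σ₂²/r) / δ²
   = (2.326 + 0.842)² · (1227² + 1898²/2.5) / 262²
   = 10.0362 · (1505529 + 1440961.6) / 68644
   = 10.0362 · 2946490.6 / 68644
   = 430.80
Round up → n₁ = 431; n₂ = r·n₁ = 2.5 × 431 = 1078.

n₁ = 431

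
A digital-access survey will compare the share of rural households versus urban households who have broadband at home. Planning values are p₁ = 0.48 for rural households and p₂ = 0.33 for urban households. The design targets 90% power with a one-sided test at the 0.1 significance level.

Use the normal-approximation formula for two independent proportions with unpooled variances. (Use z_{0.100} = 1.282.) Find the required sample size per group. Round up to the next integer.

n = 138 per group

n = (z_α + z_β)² · [p₁(1−p₁) + p₂(1−p₂)] / (p₁ − p₂)²
  = (1.282 + 1.282)² · (0.48·0.52 + 0.33·0.67) / (0.15)²
  = (2.564)² · (0.2496 + 0.2211) / 0.0225
  = 6.5741 · 0.4707 / 0.0225
  = 137.53
Round up → n = 138 per group.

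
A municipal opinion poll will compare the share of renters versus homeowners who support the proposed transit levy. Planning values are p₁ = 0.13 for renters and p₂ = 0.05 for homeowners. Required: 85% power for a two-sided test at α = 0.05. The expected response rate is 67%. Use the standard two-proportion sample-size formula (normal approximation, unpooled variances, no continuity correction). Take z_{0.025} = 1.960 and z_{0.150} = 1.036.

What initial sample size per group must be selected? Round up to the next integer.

n = 337 per group

n = (z_{α/2} + z_β)² · [p₁(1−p₁) + p₂(1−p₂)] / (p₁ − p₂)²
  = (1.960 + 1.036)² · (0.13·0.87 + 0.05·0.95) / (0.08)²
  = (2.996)² · (0.1131 + 0.0475) / 0.0064
  = 8.9760 · 0.1606 / 0.0064
  = 225.24
Adjust for 67% response: 225.24 / 0.67 = 336.18.
Round up → n = 337 per group.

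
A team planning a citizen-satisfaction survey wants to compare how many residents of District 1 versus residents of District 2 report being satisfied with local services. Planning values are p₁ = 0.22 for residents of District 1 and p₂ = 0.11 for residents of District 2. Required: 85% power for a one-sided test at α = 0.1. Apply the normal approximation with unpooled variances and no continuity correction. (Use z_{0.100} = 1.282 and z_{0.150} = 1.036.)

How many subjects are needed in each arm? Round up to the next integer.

n = (z_α + z_β)² · [p₁(1−p₁) + p₂(1−p₂)] / (p₁ − p₂)²
  = (1.282 + 1.036)² · (0.22·0.78 + 0.11·0.89) / (0.11)²
  = (2.318)² · (0.1716 + 0.0979) / 0.0121
  = 5.3731 · 0.2695 / 0.0121
  = 119.67
Round up → n = 120 per group.

n = 120 per group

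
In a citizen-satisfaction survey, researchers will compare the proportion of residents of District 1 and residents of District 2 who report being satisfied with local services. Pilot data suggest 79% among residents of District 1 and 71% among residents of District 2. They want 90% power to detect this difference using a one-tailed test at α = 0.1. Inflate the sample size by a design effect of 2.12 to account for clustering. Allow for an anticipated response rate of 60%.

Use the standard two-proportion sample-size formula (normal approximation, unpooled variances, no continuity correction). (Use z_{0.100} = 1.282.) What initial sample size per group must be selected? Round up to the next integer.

n = 1350 per group

n = (z_α + z_β)² · [p₁(1−p₁) + p₂(1−p₂)] / (p₁ − p₂)²
  = (1.282 + 1.282)² · (0.79·0.21 + 0.71·0.29) / (0.08)²
  = (2.564)² · (0.1659 + 0.2059) / 0.0064
  = 6.5741 · 0.3718 / 0.0064
  = 381.91
Design effect: 2.12 × 381.91 = 809.66.
Adjust for 60% response: 809.66 / 0.60 = 1349.43.
Round up → n = 1350 per group.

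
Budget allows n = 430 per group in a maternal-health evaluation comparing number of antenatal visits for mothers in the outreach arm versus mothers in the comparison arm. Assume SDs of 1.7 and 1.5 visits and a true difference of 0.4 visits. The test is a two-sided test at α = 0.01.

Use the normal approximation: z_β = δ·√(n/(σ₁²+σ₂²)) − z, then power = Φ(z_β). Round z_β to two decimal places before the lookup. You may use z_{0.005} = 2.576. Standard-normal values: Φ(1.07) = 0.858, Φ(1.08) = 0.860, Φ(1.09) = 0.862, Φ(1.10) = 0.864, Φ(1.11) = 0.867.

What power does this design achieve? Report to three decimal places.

z_β = δ·√(n/(σ₁²+σ₂²)) − z_{α/2}
    = 0.4 · √(430/5.14) − 2.576
    = 0.4 · 9.14645 − 2.576
    = 3.6586 − 2.576 = 1.0826 → 1.08
Power = Φ(1.08) = 0.860.

Power ≈ 0.860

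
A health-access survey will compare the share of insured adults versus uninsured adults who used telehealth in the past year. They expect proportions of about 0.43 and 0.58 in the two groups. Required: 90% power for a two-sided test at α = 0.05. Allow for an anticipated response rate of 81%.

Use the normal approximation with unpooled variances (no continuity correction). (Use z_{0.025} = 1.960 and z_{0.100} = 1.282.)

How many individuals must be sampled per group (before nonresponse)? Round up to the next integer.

n = 282 per group

n = (z_{α/2} + z_β)² · [p₁(1−p₁) + p₂(1−p₂)] / (p₁ − p₂)²
  = (1.960 + 1.282)² · (0.43·0.57 + 0.58·0.42) / (-0.15)²
  = (3.242)² · (0.2451 + 0.2436) / 0.0225
  = 10.5106 · 0.4887 / 0.0225
  = 228.29
Adjust for 81% response: 228.29 / 0.81 = 281.84.
Round up → n = 282 per group.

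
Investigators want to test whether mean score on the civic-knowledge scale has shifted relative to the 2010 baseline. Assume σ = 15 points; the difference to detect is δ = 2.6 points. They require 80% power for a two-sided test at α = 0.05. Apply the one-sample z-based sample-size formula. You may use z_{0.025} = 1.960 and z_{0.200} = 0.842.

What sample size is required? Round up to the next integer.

n = (z_{α/2} + z_β)² · σ² / δ²
  = (1.960 + 0.842)² · 15² / 2.6²
  = 7.8512 · 225 / 6.76
  = 261.32
Round up → n = 262.

n = 262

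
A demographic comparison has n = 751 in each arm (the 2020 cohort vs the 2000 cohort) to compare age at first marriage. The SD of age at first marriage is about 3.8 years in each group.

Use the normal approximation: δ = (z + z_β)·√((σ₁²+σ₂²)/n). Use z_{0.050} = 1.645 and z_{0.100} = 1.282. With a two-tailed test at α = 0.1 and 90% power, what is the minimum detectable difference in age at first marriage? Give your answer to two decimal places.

Minimum detectable difference ≈ 0.57 years

δ = (z_{α/2} + z_β) · √((σ₁²+σ₂²)/n)
  = (1.645 + 1.282) · √(28.88/751)
  = 2.927 · √0.03846
  = 2.927 · 0.1961
  = 0.5740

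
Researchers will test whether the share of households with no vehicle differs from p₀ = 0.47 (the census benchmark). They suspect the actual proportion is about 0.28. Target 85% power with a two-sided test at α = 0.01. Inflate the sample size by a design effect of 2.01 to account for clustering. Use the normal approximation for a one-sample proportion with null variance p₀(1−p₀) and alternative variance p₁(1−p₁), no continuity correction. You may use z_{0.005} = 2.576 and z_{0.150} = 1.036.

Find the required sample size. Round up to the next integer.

n = [z_{α/2}·√(p₀q₀) + z_β·√(p₁q₁)]² / (p₁ − p₀)²
  = [2.576·√(0.47·0.53) + 1.036·√(0.28·0.72)]² / (-0.19)²
  = [2.576·0.4991 + 1.036·0.4490]² / 0.0361
  = [1.7508]² / 0.0361
  = 84.92
Design effect: 2.01 × 84.92 = 170.68.
Round up → n = 171.

n = 171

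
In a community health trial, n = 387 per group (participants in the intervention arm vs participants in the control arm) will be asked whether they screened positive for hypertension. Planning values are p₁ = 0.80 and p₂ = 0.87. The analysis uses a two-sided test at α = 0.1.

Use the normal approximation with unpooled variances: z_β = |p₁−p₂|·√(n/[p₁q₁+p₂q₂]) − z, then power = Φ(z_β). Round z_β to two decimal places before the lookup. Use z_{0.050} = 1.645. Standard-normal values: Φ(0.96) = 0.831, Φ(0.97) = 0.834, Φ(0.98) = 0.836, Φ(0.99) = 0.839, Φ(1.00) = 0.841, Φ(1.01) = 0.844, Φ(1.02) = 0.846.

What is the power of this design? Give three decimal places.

Power ≈ 0.839

z_β = |p₁−p₂|·√(n/[p₁q₁+p₂q₂]) − z_{α/2}
    = 0.07 · √(387/0.2731) − 1.645
    = 0.07 · 37.6439 − 1.645
    = 2.6351 − 1.645 = 0.9901 → 0.99
Power = Φ(0.99) = 0.839.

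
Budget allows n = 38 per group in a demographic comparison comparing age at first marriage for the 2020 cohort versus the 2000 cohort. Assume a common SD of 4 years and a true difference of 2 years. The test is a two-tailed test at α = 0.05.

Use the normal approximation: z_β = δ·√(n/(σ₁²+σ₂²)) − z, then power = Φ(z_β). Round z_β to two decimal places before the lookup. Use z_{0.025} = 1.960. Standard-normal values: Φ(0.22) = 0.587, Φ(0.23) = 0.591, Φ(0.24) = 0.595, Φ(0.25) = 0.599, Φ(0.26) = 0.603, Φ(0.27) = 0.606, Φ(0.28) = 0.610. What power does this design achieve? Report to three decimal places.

z_β = δ·√(n/(σ₁²+σ₂²)) − z_{α/2}
    = 2 · √(38/32) − 1.960
    = 2 · 1.08972 − 1.960
    = 2.1794 − 1.960 = 0.2194 → 0.22
Power = Φ(0.22) = 0.587.

Power ≈ 0.587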